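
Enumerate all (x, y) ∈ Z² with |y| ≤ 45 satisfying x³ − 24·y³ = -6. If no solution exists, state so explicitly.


The equation is x³ - 24y³ = -6. For fixed y, x³ = 24·y³ − 6, so a solution requires the RHS to be a perfect cube.
Strategy: iterate y from -45 to 45, compute RHS = 24·y³ − 6, and check whether it is a (positive or negative) perfect cube.
Check small values of y:
  y = 0: RHS = -6 is not a perfect cube.
  y = 1: RHS = 18 is not a perfect cube.
  y = -1: RHS = -30 is not a perfect cube.
  y = 2: RHS = 186 is not a perfect cube.
  y = -2: RHS = -198 is not a perfect cube.
  y = 3: RHS = 642 is not a perfect cube.
  y = -3: RHS = -654 is not a perfect cube.
Continuing the search up to |y| = 45 finds no solutions either.
No (x, y) in the scanned range satisfies the equation.

No integer solutions with |y| ≤ 45.


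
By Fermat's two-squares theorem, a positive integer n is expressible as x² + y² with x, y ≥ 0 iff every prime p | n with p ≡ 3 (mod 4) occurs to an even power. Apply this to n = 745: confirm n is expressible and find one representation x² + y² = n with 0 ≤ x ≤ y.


Step 1: Factor n = 745 = 5 · 149.
Step 2: Check the mod-4 condition on each prime factor: 5 ≡ 1 (mod 4), exponent 1; 149 ≡ 1 (mod 4), exponent 1.
All primes ≡ 3 (mod 4) appear to even exponent (or don't appear), so by the two-squares theorem n IS expressible as a sum of two squares.
Step 3: Build a representation. Here n = 5 · 149 is a product of primes ≡ 1 (mod 4). Each prime p ≡ 1 (mod 4) is itself a sum of two squares; find a² by testing p − a² for a perfect square:
  5: 5 − 1² = 4 = 2² ⇒ 5 = 1² + 2².
  149: 149 − 1² = 148, 149 − 2² = 145, 149 − 3² = 140, 149 − 4² = 133, 149 − 5² = 124, 149 − 6² = 113, 149 − 7² = 100 = 10² ⇒ 149 = 7² + 10².
  Combine using the Brahmagupta–Fibonacci identity (a² + b²)(c² + d²) = (ac − bd)² + (ad + bc)² = (ac + bd)² + (ad − bc)²:
  5 · 149 = 745: from (1² + 2²)(7² + 10²), take (1·7 − 2·10, 1·10 + 2·7) = (7 − 20, 10 + 14) = (-13, 24); dropping signs (only squares matter) gives (13, 24); check 13² + 24² = 169 + 576 = 745 ✓.
Step 4: Order so x ≤ y and verify: 13² + 24² = 169 + 576 = 745 = n. ✓

n = 745 = 13² + 24² (one valid representation with x ≤ y).


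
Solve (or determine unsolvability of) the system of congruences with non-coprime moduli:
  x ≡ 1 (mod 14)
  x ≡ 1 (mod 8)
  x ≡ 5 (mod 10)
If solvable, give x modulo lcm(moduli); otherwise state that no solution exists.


Moduli 14, 8, 10 are not pairwise coprime, so CRT works modulo lcm(m_i) when all pairwise compatibility conditions hold.
Pairwise compatibility: gcd(m_i, m_j) must divide a_i - a_j for every pair.
Merge one congruence at a time:
  Start: x ≡ 1 (mod 14).
  Combine with x ≡ 1 (mod 8): gcd(14, 8) = 2; 1 - 1 = 0, which IS divisible by 2, so compatible.
    Write x = 1 + 14·t and substitute into x ≡ 1 (mod 8): 14·t ≡ 1 − 1 = 0 (mod 8).
    Divide the congruence (and modulus) by g = 2: 7·t ≡ 0 (mod 4).
    Reduce coefficients mod 4: 3·t ≡ 0 (mod 4).
    The inverse of 3 mod 4 is 3 (since 3·3 = 9 = 2·4 + 1), so t ≡ 3·0 = 0 ≡ 0 (mod 4).
    Then x = 1 + 14·0 = 1, valid modulo lcm(14, 8) = 56: x ≡ 1 (mod 56).
  Combine with x ≡ 5 (mod 10): gcd(56, 10) = 2; 5 - 1 = 4, which IS divisible by 2, so compatible.
    Write x = 1 + 56·t and substitute into x ≡ 5 (mod 10): 56·t ≡ 5 − 1 = 4 (mod 10).
    Divide the congruence (and modulus) by g = 2: 28·t ≡ 2 (mod 5).
    Reduce coefficients mod 5: 3·t ≡ 2 (mod 5).
    The inverse of 3 mod 5 is 2 (since 3·2 = 6 = 1·5 + 1), so t ≡ 2·2 = 4 ≡ 4 (mod 5).
    Then x = 1 + 56·4 = 225, valid modulo lcm(56, 10) = 280: x ≡ 225 (mod 280).
Verify: 225 mod 14 = 1, 225 mod 8 = 1, 225 mod 10 = 5.

x ≡ 225 (mod 280).


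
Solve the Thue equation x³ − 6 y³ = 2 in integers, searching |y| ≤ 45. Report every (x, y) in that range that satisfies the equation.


The equation is x³ - 6y³ = 2. For fixed y, x³ = 6·y³ + 2, so a solution requires the RHS to be a perfect cube.
Strategy: iterate y from -45 to 45, compute RHS = 6·y³ + 2, and check whether it is a (positive or negative) perfect cube.
Check small values of y:
  y = 0: RHS = 2 is not a perfect cube.
  y = 1: RHS = 8 = (2)³ ⇒ x = 2 works.
  y = -1: RHS = -4 is not a perfect cube.
  y = 2: RHS = 50 is not a perfect cube.
  y = -2: RHS = -46 is not a perfect cube.
  y = 3: RHS = 164 is not a perfect cube.
  y = -3: RHS = -160 is not a perfect cube.
Continuing the search up to |y| = 45 finds no further solutions beyond those listed.
Collected solutions: (2, 1).

Solutions (with |y| ≤ 45): (2, 1).


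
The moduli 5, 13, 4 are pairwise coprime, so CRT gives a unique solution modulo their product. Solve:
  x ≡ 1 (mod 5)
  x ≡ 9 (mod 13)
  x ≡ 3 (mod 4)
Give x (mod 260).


Moduli 5, 13, 4 are pairwise coprime; by CRT there is a unique solution modulo M = 5 · 13 · 4 = 260.
Solve pairwise, accumulating the modulus:
  Start with x ≡ 1 (mod 5).
  Combine with x ≡ 9 (mod 13): since gcd(5, 13) = 1, we get a unique residue mod 65.
    Write x = 1 + 5·t and substitute into x ≡ 9 (mod 13): 5·t ≡ 9 − 1 = 8 (mod 13).
    The inverse of 5 mod 13 is 8 (since 5·8 = 40 = 3·13 + 1), so t ≡ 8·8 = 64 ≡ 12 (mod 13).
    Then x = 1 + 5·12 = 61, valid modulo lcm(5, 13) = 65: x ≡ 61 (mod 65).
  Combine with x ≡ 3 (mod 4): since gcd(65, 4) = 1, we get a unique residue mod 260.
    Write x = 61 + 65·t and substitute into x ≡ 3 (mod 4): 65·t ≡ 3 − 61 = -58 (mod 4).
    Reduce coefficients mod 4: 1·t ≡ 2 (mod 4).
    So t ≡ 2 (mod 4).
    Then x = 61 + 65·2 = 191, valid modulo lcm(65, 4) = 260: x ≡ 191 (mod 260).
Verify: 191 mod 5 = 1 ✓, 191 mod 13 = 9 ✓, 191 mod 4 = 3 ✓.

x ≡ 191 (mod 260).


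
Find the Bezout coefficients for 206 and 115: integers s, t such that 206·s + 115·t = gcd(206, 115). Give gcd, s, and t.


Euclidean algorithm on (206, 115) — divide until remainder is 0:
  206 = 1 · 115 + 91
  115 = 1 · 91 + 24
  91 = 3 · 24 + 19
  24 = 1 · 19 + 5
  19 = 3 · 5 + 4
  5 = 1 · 4 + 1
  4 = 4 · 1 + 0
gcd(206, 115) = 1.
Track Bezout coefficients alongside the remainders: start with r₀ = 206 = a·1 + b·0 (s = 1, t = 0) and r₁ = 115 = a·0 + b·1 (s = 0, t = 1); each new remainder r_{k+1} = r_{k-1} − q_k·r_k inherits s_{k+1} = s_{k-1} − q_k·s_k, t_{k+1} = t_{k-1} − q_k·t_k, so r_k = a·s_k + b·t_k at every step:
  q = 1: r = 91, s = 1 − 1·0 = 1, t = 0 − 1·1 = -1  (check: 206·1 + 115·(-1) = 91)
  q = 1: r = 24, s = 0 − 1·1 = -1, t = 1 − 1·(-1) = 2  (check: 206·(-1) + 115·2 = 24)
  q = 3: r = 19, s = 1 − 3·(-1) = 4, t = -1 − 3·2 = -7  (check: 206·4 + 115·(-7) = 19)
  q = 1: r = 5, s = -1 − 1·4 = -5, t = 2 − 1·(-7) = 9  (check: 206·(-5) + 115·9 = 5)
  q = 3: r = 4, s = 4 − 3·(-5) = 19, t = -7 − 3·9 = -34  (check: 206·19 + 115·(-34) = 4)
  q = 1: r = 1, s = -5 − 1·19 = -24, t = 9 − 1·(-34) = 43  (check: 206·(-24) + 115·43 = 1)
The row with r = 1 (the gcd) gives the Bezout coefficients s = -24, t = 43.
Result: 206 · (-24) + 115 · (43) = 1.

gcd(206, 115) = 1; s = -24, t = 43 (check: 206·(-24) + 115·43 = 1).


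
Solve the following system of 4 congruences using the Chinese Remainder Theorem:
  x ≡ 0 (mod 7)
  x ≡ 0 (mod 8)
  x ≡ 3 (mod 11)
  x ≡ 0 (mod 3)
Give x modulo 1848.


Product of moduli M = 7 · 8 · 11 · 3 = 1848.
Merge one congruence at a time:
  Start: x ≡ 0 (mod 7).
  Combine with x ≡ 0 (mod 8); new modulus lcm = 56.
    Write x = 0 + 7·t and substitute into x ≡ 0 (mod 8): 7·t ≡ 0 − 0 = 0 (mod 8).
    The inverse of 7 mod 8 is 7 (since 7·7 = 49 = 6·8 + 1), so t ≡ 7·0 = 0 ≡ 0 (mod 8).
    Then x = 0 + 7·0 = 0, valid modulo lcm(7, 8) = 56: x ≡ 0 (mod 56).
  Combine with x ≡ 3 (mod 11); new modulus lcm = 616.
    Write x = 0 + 56·t and substitute into x ≡ 3 (mod 11): 56·t ≡ 3 − 0 = 3 (mod 11).
    Reduce coefficients mod 11: 1·t ≡ 3 (mod 11).
    So t ≡ 3 (mod 11).
    Then x = 0 + 56·3 = 168, valid modulo lcm(56, 11) = 616: x ≡ 168 (mod 616).
  Combine with x ≡ 0 (mod 3); new modulus lcm = 1848.
    Write x = 168 + 616·t and substitute into x ≡ 0 (mod 3): 616·t ≡ 0 − 168 = -168 (mod 3).
    Reduce coefficients mod 3: 1·t ≡ 0 (mod 3).
    So t ≡ 0 (mod 3).
    Then x = 168 + 616·0 = 168, valid modulo lcm(616, 3) = 1848: x ≡ 168 (mod 1848).
Verify against each original: 168 mod 7 = 0, 168 mod 8 = 0, 168 mod 11 = 3, 168 mod 3 = 0.

x ≡ 168 (mod 1848).


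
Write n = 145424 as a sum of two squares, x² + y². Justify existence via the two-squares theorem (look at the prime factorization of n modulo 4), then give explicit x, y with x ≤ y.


Step 1: Factor n = 145424 = 2^4 · 61 · 149.
Step 2: Check the mod-4 condition on each prime factor: 2 = 2 (special); 61 ≡ 1 (mod 4), exponent 1; 149 ≡ 1 (mod 4), exponent 1.
All primes ≡ 3 (mod 4) appear to even exponent (or don't appear), so by the two-squares theorem n IS expressible as a sum of two squares.
Step 3: Build a representation. Group n = k² · m with k = 4 and m = 61 · 149 = 9089 (a product of primes ≡ 1 (mod 4)); a representation of m scales to one of n via (k·x)² + (k·y)² = k²(x² + y²). Each prime p ≡ 1 (mod 4) is itself a sum of two squares; find a² by testing p − a² for a perfect square:
  61: 61 − 1² = 60, 61 − 2² = 57, 61 − 3² = 52, 61 − 4² = 45, 61 − 5² = 36 = 6² ⇒ 61 = 5² + 6².
  149: 149 − 1² = 148, 149 − 2² = 145, 149 − 3² = 140, 149 − 4² = 133, 149 − 5² = 124, 149 − 6² = 113, 149 − 7² = 100 = 10² ⇒ 149 = 7² + 10².
  Combine using the Brahmagupta–Fibonacci identity (a² + b²)(c² + d²) = (ac − bd)² + (ad + bc)² = (ac + bd)² + (ad − bc)²:
  61 · 149 = 9089: from (5² + 6²)(7² + 10²), take (5·7 − 6·10, 5·10 + 6·7) = (35 − 60, 50 + 42) = (-25, 92); dropping signs (only squares matter) gives (25, 92); check 25² + 92² = 625 + 8464 = 9089 ✓.
  Scale by k = 4: (4·25, 4·92) = (100, 368).
Step 4: Order so x ≤ y and verify: 100² + 368² = 10000 + 135424 = 145424 = n. ✓

n = 145424 = 100² + 368² (one valid representation with x ≤ y).


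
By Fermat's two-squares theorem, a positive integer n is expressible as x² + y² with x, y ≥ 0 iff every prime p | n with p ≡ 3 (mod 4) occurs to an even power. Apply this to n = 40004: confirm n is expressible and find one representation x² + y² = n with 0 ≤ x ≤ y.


Step 1: Factor n = 40004 = 2^2 · 73 · 137.
Step 2: Check the mod-4 condition on each prime factor: 2 = 2 (special); 73 ≡ 1 (mod 4), exponent 1; 137 ≡ 1 (mod 4), exponent 1.
All primes ≡ 3 (mod 4) appear to even exponent (or don't appear), so by the two-squares theorem n IS expressible as a sum of two squares.
Step 3: Build a representation. Group n = k² · m with k = 2 and m = 73 · 137 = 10001 (a product of primes ≡ 1 (mod 4)); a representation of m scales to one of n via (k·x)² + (k·y)² = k²(x² + y²). Each prime p ≡ 1 (mod 4) is itself a sum of two squares; find a² by testing p − a² for a perfect square:
  73: 73 − 1² = 72, 73 − 2² = 69, 73 − 3² = 64 = 8² ⇒ 73 = 3² + 8².
  137: 137 − 1² = 136, 137 − 2² = 133, 137 − 3² = 128, 137 − 4² = 121 = 11² ⇒ 137 = 4² + 11².
  Combine using the Brahmagupta–Fibonacci identity (a² + b²)(c² + d²) = (ac − bd)² + (ad + bc)² = (ac + bd)² + (ad − bc)²:
  73 · 137 = 10001: from (3² + 8²)(4² + 11²), take (3·4 − 8·11, 3·11 + 8·4) = (12 − 88, 33 + 32) = (-76, 65); dropping signs (only squares matter) gives (76, 65); check 76² + 65² = 5776 + 4225 = 10001 ✓.
  Scale by k = 2: (2·76, 2·65) = (152, 130).
Step 4: Order so x ≤ y and verify: 130² + 152² = 16900 + 23104 = 40004 = n. ✓

n = 40004 = 130² + 152² (one valid representation with x ≤ y).


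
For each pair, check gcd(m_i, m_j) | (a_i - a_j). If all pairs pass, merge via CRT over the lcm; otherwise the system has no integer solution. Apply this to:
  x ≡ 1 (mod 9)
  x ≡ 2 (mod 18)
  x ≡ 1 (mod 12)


Moduli 9, 18, 12 are not pairwise coprime, so CRT works modulo lcm(m_i) when all pairwise compatibility conditions hold.
Pairwise compatibility: gcd(m_i, m_j) must divide a_i - a_j for every pair.
Merge one congruence at a time:
  Start: x ≡ 1 (mod 9).
  Combine with x ≡ 2 (mod 18): gcd(9, 18) = 9, and 2 - 1 = 1 is NOT divisible by 9.
    ⇒ system is inconsistent (no integer solution).

No solution (the system is inconsistent).


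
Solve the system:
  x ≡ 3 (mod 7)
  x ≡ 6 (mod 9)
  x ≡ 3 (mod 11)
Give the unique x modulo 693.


Moduli 7, 9, 11 are pairwise coprime; by CRT there is a unique solution modulo M = 7 · 9 · 11 = 693.
Solve pairwise, accumulating the modulus:
  Start with x ≡ 3 (mod 7).
  Combine with x ≡ 6 (mod 9): since gcd(7, 9) = 1, we get a unique residue mod 63.
    Write x = 3 + 7·t and substitute into x ≡ 6 (mod 9): 7·t ≡ 6 − 3 = 3 (mod 9).
    The inverse of 7 mod 9 is 4 (since 7·4 = 28 = 3·9 + 1), so t ≡ 4·3 = 12 ≡ 3 (mod 9).
    Then x = 3 + 7·3 = 24, valid modulo lcm(7, 9) = 63: x ≡ 24 (mod 63).
  Combine with x ≡ 3 (mod 11): since gcd(63, 11) = 1, we get a unique residue mod 693.
    Write x = 24 + 63·t and substitute into x ≡ 3 (mod 11): 63·t ≡ 3 − 24 = -21 (mod 11).
    Reduce coefficients mod 11: 8·t ≡ 1 (mod 11).
    The inverse of 8 mod 11 is 7 (since 8·7 = 56 = 5·11 + 1), so t ≡ 7·1 = 7 ≡ 7 (mod 11).
    Then x = 24 + 63·7 = 465, valid modulo lcm(63, 11) = 693: x ≡ 465 (mod 693).
Verify: 465 mod 7 = 3 ✓, 465 mod 9 = 6 ✓, 465 mod 11 = 3 ✓.

x ≡ 465 (mod 693).


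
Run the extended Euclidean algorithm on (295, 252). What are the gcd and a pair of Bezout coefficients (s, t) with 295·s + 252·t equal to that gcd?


Euclidean algorithm on (295, 252) — divide until remainder is 0:
  295 = 1 · 252 + 43
  252 = 5 · 43 + 37
  43 = 1 · 37 + 6
  37 = 6 · 6 + 1
  6 = 6 · 1 + 0
gcd(295, 252) = 1.
Track Bezout coefficients alongside the remainders: start with r₀ = 295 = a·1 + b·0 (s = 1, t = 0) and r₁ = 252 = a·0 + b·1 (s = 0, t = 1); each new remainder r_{k+1} = r_{k-1} − q_k·r_k inherits s_{k+1} = s_{k-1} − q_k·s_k, t_{k+1} = t_{k-1} − q_k·t_k, so r_k = a·s_k + b·t_k at every step:
  q = 1: r = 43, s = 1 − 1·0 = 1, t = 0 − 1·1 = -1  (check: 295·1 + 252·(-1) = 43)
  q = 5: r = 37, s = 0 − 5·1 = -5, t = 1 − 5·(-1) = 6  (check: 295·(-5) + 252·6 = 37)
  q = 1: r = 6, s = 1 − 1·(-5) = 6, t = -1 − 1·6 = -7  (check: 295·6 + 252·(-7) = 6)
  q = 6: r = 1, s = -5 − 6·6 = -41, t = 6 − 6·(-7) = 48  (check: 295·(-41) + 252·48 = 1)
The row with r = 1 (the gcd) gives the Bezout coefficients s = -41, t = 48.
Result: 295 · (-41) + 252 · (48) = 1.

gcd(295, 252) = 1; s = -41, t = 48 (check: 295·(-41) + 252·48 = 1).


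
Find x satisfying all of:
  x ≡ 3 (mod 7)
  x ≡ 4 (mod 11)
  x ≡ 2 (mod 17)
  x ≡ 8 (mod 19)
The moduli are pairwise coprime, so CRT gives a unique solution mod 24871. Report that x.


Product of moduli M = 7 · 11 · 17 · 19 = 24871.
Merge one congruence at a time:
  Start: x ≡ 3 (mod 7).
  Combine with x ≡ 4 (mod 11); new modulus lcm = 77.
    Write x = 3 + 7·t and substitute into x ≡ 4 (mod 11): 7·t ≡ 4 − 3 = 1 (mod 11).
    The inverse of 7 mod 11 is 8 (since 7·8 = 56 = 5·11 + 1), so t ≡ 8·1 = 8 ≡ 8 (mod 11).
    Then x = 3 + 7·8 = 59, valid modulo lcm(7, 11) = 77: x ≡ 59 (mod 77).
  Combine with x ≡ 2 (mod 17); new modulus lcm = 1309.
    Write x = 59 + 77·t and substitute into x ≡ 2 (mod 17): 77·t ≡ 2 − 59 = -57 (mod 17).
    Reduce coefficients mod 17: 9·t ≡ 11 (mod 17).
    The inverse of 9 mod 17 is 2 (since 9·2 = 18 = 1·17 + 1), so t ≡ 2·11 = 22 ≡ 5 (mod 17).
    Then x = 59 + 77·5 = 444, valid modulo lcm(77, 17) = 1309: x ≡ 444 (mod 1309).
  Combine with x ≡ 8 (mod 19); new modulus lcm = 24871.
    Write x = 444 + 1309·t and substitute into x ≡ 8 (mod 19): 1309·t ≡ 8 − 444 = -436 (mod 19).
    Reduce coefficients mod 19: 17·t ≡ 1 (mod 19).
    The inverse of 17 mod 19 is 9 (since 17·9 = 153 = 8·19 + 1), so t ≡ 9·1 = 9 ≡ 9 (mod 19).
    Then x = 444 + 1309·9 = 12225, valid modulo lcm(1309, 19) = 24871: x ≡ 12225 (mod 24871).
Verify against each original: 12225 mod 7 = 3, 12225 mod 11 = 4, 12225 mod 17 = 2, 12225 mod 19 = 8.

x ≡ 12225 (mod 24871).


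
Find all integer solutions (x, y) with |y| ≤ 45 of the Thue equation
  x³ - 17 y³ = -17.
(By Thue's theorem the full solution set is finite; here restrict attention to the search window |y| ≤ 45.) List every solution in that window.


The equation is x³ - 17y³ = -17. For fixed y, x³ = 17·y³ − 17, so a solution requires the RHS to be a perfect cube.
Strategy: iterate y from -45 to 45, compute RHS = 17·y³ − 17, and check whether it is a (positive or negative) perfect cube.
Check small values of y:
  y = 0: RHS = -17 is not a perfect cube.
  y = 1: RHS = 0 = (0)³ ⇒ x = 0 works.
  y = -1: RHS = -34 is not a perfect cube.
  y = 2: RHS = 119 is not a perfect cube.
  y = -2: RHS = -153 is not a perfect cube.
  y = 3: RHS = 442 is not a perfect cube.
  y = -3: RHS = -476 is not a perfect cube.
Continuing the search up to |y| = 45 finds no further solutions beyond those listed.
Collected solutions: (0, 1).

Solutions (with |y| ≤ 45): (0, 1).


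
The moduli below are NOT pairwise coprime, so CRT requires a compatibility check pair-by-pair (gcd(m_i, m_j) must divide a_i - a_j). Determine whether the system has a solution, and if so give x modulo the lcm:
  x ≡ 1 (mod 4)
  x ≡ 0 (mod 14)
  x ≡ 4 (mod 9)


Moduli 4, 14, 9 are not pairwise coprime, so CRT works modulo lcm(m_i) when all pairwise compatibility conditions hold.
Pairwise compatibility: gcd(m_i, m_j) must divide a_i - a_j for every pair.
Merge one congruence at a time:
  Start: x ≡ 1 (mod 4).
  Combine with x ≡ 0 (mod 14): gcd(4, 14) = 2, and 0 - 1 = -1 is NOT divisible by 2.
    ⇒ system is inconsistent (no integer solution).

No solution (the system is inconsistent).


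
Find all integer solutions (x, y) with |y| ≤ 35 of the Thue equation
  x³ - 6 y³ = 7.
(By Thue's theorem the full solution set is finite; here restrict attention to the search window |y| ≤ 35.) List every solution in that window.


The equation is x³ - 6y³ = 7. For fixed y, x³ = 6·y³ + 7, so a solution requires the RHS to be a perfect cube.
Strategy: iterate y from -35 to 35, compute RHS = 6·y³ + 7, and check whether it is a (positive or negative) perfect cube.
Check small values of y:
  y = 0: RHS = 7 is not a perfect cube.
  y = 1: RHS = 13 is not a perfect cube.
  y = -1: RHS = 1 = (1)³ ⇒ x = 1 works.
  y = 2: RHS = 55 is not a perfect cube.
  y = -2: RHS = -41 is not a perfect cube.
  y = 3: RHS = 169 is not a perfect cube.
  y = -3: RHS = -155 is not a perfect cube.
Continuing the search up to |y| = 35 finds no further solutions beyond those listed.
Collected solutions: (1, -1).

Solutions (with |y| ≤ 35): (1, -1).


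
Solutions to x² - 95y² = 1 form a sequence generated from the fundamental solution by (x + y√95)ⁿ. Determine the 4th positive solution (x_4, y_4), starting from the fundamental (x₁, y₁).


Step 1: Find the fundamental solution (x₁, y₁) of x² - 95y² = 1.
  Expand √95 as a continued fraction. a₀ = ⌊√95⌋ = 9; iterate m_{k+1} = d_k·a_k − m_k, d_{k+1} = (95 − m_{k+1}²)/d_k, a_{k+1} = ⌊(a₀ + m_{k+1})/d_{k+1}⌋ (starting m₀ = 0, d₀ = 1), with convergents p_k = a_k·p_{k-1} + p_{k-2}, q_k = a_k·q_{k-1} + q_{k-2} (p₋₁ = 1, q₋₁ = 0):
  k = 0: a₀ = 9; p₀/q₀ = 9/1; p₀² − 95·q₀² = 81 − 95 = -14.
  k = 1: m = 9, d = 14, a = ⌊(9 + 9)/14⌋ = 1; p/q = (1·9 + 1)/(1·1 + 0) = 10/1; p² − 95·q² = 100 − 95 = 5.
  k = 2: m = 5, d = 5, a = ⌊(9 + 5)/5⌋ = 2; p/q = (2·10 + 9)/(2·1 + 1) = 29/3; p² − 95·q² = 841 − 855 = -14.
  k = 3: m = 5, d = 14, a = ⌊(9 + 5)/14⌋ = 1; p/q = (1·29 + 10)/(1·3 + 1) = 39/4; p² − 95·q² = 1521 − 1520 = 1.
  The first convergent with p² − 95·q² = 1 gives the fundamental solution (x₁, y₁) = (39, 4).
Step 2: Apply the recurrence (x_{n+1}, y_{n+1}) = (x₁x_n + 95y₁y_n, x₁y_n + y₁x_n) repeatedly.
  From (x_1, y_1) = (39, 4): x_2 = 39·39 + 95·4·4 = 3041; y_2 = 39·4 + 4·39 = 312.
  From (x_2, y_2) = (3041, 312): x_3 = 39·3041 + 95·4·312 = 237159; y_3 = 39·312 + 4·3041 = 24332.
  From (x_3, y_3) = (237159, 24332): x_4 = 39·237159 + 95·4·24332 = 18495361; y_4 = 39·24332 + 4·237159 = 1897584.
Step 3: Verify x_4² - 95·y_4² = 342078378520321 - 342078378520320 = 1 (should be 1). ✓

(x_1, y_1) = (39, 4); (x_4, y_4) = (18495361, 1897584).


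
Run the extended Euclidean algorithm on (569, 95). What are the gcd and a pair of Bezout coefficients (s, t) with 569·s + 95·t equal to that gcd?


Euclidean algorithm on (569, 95) — divide until remainder is 0:
  569 = 5 · 95 + 94
  95 = 1 · 94 + 1
  94 = 94 · 1 + 0
gcd(569, 95) = 1.
Track Bezout coefficients alongside the remainders: start with r₀ = 569 = a·1 + b·0 (s = 1, t = 0) and r₁ = 95 = a·0 + b·1 (s = 0, t = 1); each new remainder r_{k+1} = r_{k-1} − q_k·r_k inherits s_{k+1} = s_{k-1} − q_k·s_k, t_{k+1} = t_{k-1} − q_k·t_k, so r_k = a·s_k + b·t_k at every step:
  q = 5: r = 94, s = 1 − 5·0 = 1, t = 0 − 5·1 = -5  (check: 569·1 + 95·(-5) = 94)
  q = 1: r = 1, s = 0 − 1·1 = -1, t = 1 − 1·(-5) = 6  (check: 569·(-1) + 95·6 = 1)
The row with r = 1 (the gcd) gives the Bezout coefficients s = -1, t = 6.
Result: 569 · (-1) + 95 · (6) = 1.

gcd(569, 95) = 1; s = -1, t = 6 (check: 569·(-1) + 95·6 = 1).


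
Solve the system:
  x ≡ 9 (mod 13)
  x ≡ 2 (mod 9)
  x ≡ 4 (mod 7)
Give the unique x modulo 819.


Moduli 13, 9, 7 are pairwise coprime; by CRT there is a unique solution modulo M = 13 · 9 · 7 = 819.
Solve pairwise, accumulating the modulus:
  Start with x ≡ 9 (mod 13).
  Combine with x ≡ 2 (mod 9): since gcd(13, 9) = 1, we get a unique residue mod 117.
    Write x = 9 + 13·t and substitute into x ≡ 2 (mod 9): 13·t ≡ 2 − 9 = -7 (mod 9).
    Reduce coefficients mod 9: 4·t ≡ 2 (mod 9).
    The inverse of 4 mod 9 is 7 (since 4·7 = 28 = 3·9 + 1), so t ≡ 7·2 = 14 ≡ 5 (mod 9).
    Then x = 9 + 13·5 = 74, valid modulo lcm(13, 9) = 117: x ≡ 74 (mod 117).
  Combine with x ≡ 4 (mod 7): since gcd(117, 7) = 1, we get a unique residue mod 819.
    Write x = 74 + 117·t and substitute into x ≡ 4 (mod 7): 117·t ≡ 4 − 74 = -70 (mod 7).
    Reduce coefficients mod 7: 5·t ≡ 0 (mod 7).
    The inverse of 5 mod 7 is 3 (since 5·3 = 15 = 2·7 + 1), so t ≡ 3·0 = 0 ≡ 0 (mod 7).
    Then x = 74 + 117·0 = 74, valid modulo lcm(117, 7) = 819: x ≡ 74 (mod 819).
Verify: 74 mod 13 = 9 ✓, 74 mod 9 = 2 ✓, 74 mod 7 = 4 ✓.

x ≡ 74 (mod 819).


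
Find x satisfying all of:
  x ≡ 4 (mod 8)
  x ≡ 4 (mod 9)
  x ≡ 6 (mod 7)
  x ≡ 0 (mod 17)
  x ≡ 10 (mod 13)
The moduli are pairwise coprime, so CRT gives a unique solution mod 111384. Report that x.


Product of moduli M = 8 · 9 · 7 · 17 · 13 = 111384.
Merge one congruence at a time:
  Start: x ≡ 4 (mod 8).
  Combine with x ≡ 4 (mod 9); new modulus lcm = 72.
    Write x = 4 + 8·t and substitute into x ≡ 4 (mod 9): 8·t ≡ 4 − 4 = 0 (mod 9).
    The inverse of 8 mod 9 is 8 (since 8·8 = 64 = 7·9 + 1), so t ≡ 8·0 = 0 ≡ 0 (mod 9).
    Then x = 4 + 8·0 = 4, valid modulo lcm(8, 9) = 72: x ≡ 4 (mod 72).
  Combine with x ≡ 6 (mod 7); new modulus lcm = 504.
    Write x = 4 + 72·t and substitute into x ≡ 6 (mod 7): 72·t ≡ 6 − 4 = 2 (mod 7).
    Reduce coefficients mod 7: 2·t ≡ 2 (mod 7).
    The inverse of 2 mod 7 is 4 (since 2·4 = 8 = 1·7 + 1), so t ≡ 4·2 = 8 ≡ 1 (mod 7).
    Then x = 4 + 72·1 = 76, valid modulo lcm(72, 7) = 504: x ≡ 76 (mod 504).
  Combine with x ≡ 0 (mod 17); new modulus lcm = 8568.
    Write x = 76 + 504·t and substitute into x ≡ 0 (mod 17): 504·t ≡ 0 − 76 = -76 (mod 17).
    Reduce coefficients mod 17: 11·t ≡ 9 (mod 17).
    The inverse of 11 mod 17 is 14 (since 11·14 = 154 = 9·17 + 1), so t ≡ 14·9 = 126 ≡ 7 (mod 17).
    Then x = 76 + 504·7 = 3604, valid modulo lcm(504, 17) = 8568: x ≡ 3604 (mod 8568).
  Combine with x ≡ 10 (mod 13); new modulus lcm = 111384.
    Write x = 3604 + 8568·t and substitute into x ≡ 10 (mod 13): 8568·t ≡ 10 − 3604 = -3594 (mod 13).
    Reduce coefficients mod 13: 1·t ≡ 7 (mod 13).
    So t ≡ 7 (mod 13).
    Then x = 3604 + 8568·7 = 63580, valid modulo lcm(8568, 13) = 111384: x ≡ 63580 (mod 111384).
Verify against each original: 63580 mod 8 = 4, 63580 mod 9 = 4, 63580 mod 7 = 6, 63580 mod 17 = 0, 63580 mod 13 = 10.

x ≡ 63580 (mod 111384).


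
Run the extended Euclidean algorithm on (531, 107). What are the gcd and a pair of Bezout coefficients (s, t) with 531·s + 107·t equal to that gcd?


Euclidean algorithm on (531, 107) — divide until remainder is 0:
  531 = 4 · 107 + 103
  107 = 1 · 103 + 4
  103 = 25 · 4 + 3
  4 = 1 · 3 + 1
  3 = 3 · 1 + 0
gcd(531, 107) = 1.
Track Bezout coefficients alongside the remainders: start with r₀ = 531 = a·1 + b·0 (s = 1, t = 0) and r₁ = 107 = a·0 + b·1 (s = 0, t = 1); each new remainder r_{k+1} = r_{k-1} − q_k·r_k inherits s_{k+1} = s_{k-1} − q_k·s_k, t_{k+1} = t_{k-1} − q_k·t_k, so r_k = a·s_k + b·t_k at every step:
  q = 4: r = 103, s = 1 − 4·0 = 1, t = 0 − 4·1 = -4  (check: 531·1 + 107·(-4) = 103)
  q = 1: r = 4, s = 0 − 1·1 = -1, t = 1 − 1·(-4) = 5  (check: 531·(-1) + 107·5 = 4)
  q = 25: r = 3, s = 1 − 25·(-1) = 26, t = -4 − 25·5 = -129  (check: 531·26 + 107·(-129) = 3)
  q = 1: r = 1, s = -1 − 1·26 = -27, t = 5 − 1·(-129) = 134  (check: 531·(-27) + 107·134 = 1)
The row with r = 1 (the gcd) gives the Bezout coefficients s = -27, t = 134.
Result: 531 · (-27) + 107 · (134) = 1.

gcd(531, 107) = 1; s = -27, t = 134 (check: 531·(-27) + 107·134 = 1).


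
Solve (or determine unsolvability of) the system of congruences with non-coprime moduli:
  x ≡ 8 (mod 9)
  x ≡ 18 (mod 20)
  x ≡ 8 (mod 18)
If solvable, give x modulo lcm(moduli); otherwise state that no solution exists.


Moduli 9, 20, 18 are not pairwise coprime, so CRT works modulo lcm(m_i) when all pairwise compatibility conditions hold.
Pairwise compatibility: gcd(m_i, m_j) must divide a_i - a_j for every pair.
Merge one congruence at a time:
  Start: x ≡ 8 (mod 9).
  Combine with x ≡ 18 (mod 20): gcd(9, 20) = 1; 18 - 8 = 10, which IS divisible by 1, so compatible.
    Write x = 8 + 9·t and substitute into x ≡ 18 (mod 20): 9·t ≡ 18 − 8 = 10 (mod 20).
    The inverse of 9 mod 20 is 9 (since 9·9 = 81 = 4·20 + 1), so t ≡ 9·10 = 90 ≡ 10 (mod 20).
    Then x = 8 + 9·10 = 98, valid modulo lcm(9, 20) = 180: x ≡ 98 (mod 180).
  Combine with x ≡ 8 (mod 18): gcd(180, 18) = 18; 8 - 98 = -90, which IS divisible by 18, so compatible.
    Write x = 98 + 180·t and substitute into x ≡ 8 (mod 18): 180·t ≡ 8 − 98 = -90 (mod 18).
    Divide the congruence (and modulus) by g = 18: 10·t ≡ -5 (mod 1).
    Modulo 1 every t works; take t = 0.
    Then x = 98 + 180·0 = 98, valid modulo lcm(180, 18) = 180: x ≡ 98 (mod 180).
Verify: 98 mod 9 = 8, 98 mod 20 = 18, 98 mod 18 = 8.

x ≡ 98 (mod 180).


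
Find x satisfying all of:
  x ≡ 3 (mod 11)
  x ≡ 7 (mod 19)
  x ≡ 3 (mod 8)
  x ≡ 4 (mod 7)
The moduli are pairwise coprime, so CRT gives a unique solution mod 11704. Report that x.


Product of moduli M = 11 · 19 · 8 · 7 = 11704.
Merge one congruence at a time:
  Start: x ≡ 3 (mod 11).
  Combine with x ≡ 7 (mod 19); new modulus lcm = 209.
    Write x = 3 + 11·t and substitute into x ≡ 7 (mod 19): 11·t ≡ 7 − 3 = 4 (mod 19).
    The inverse of 11 mod 19 is 7 (since 11·7 = 77 = 4·19 + 1), so t ≡ 7·4 = 28 ≡ 9 (mod 19).
    Then x = 3 + 11·9 = 102, valid modulo lcm(11, 19) = 209: x ≡ 102 (mod 209).
  Combine with x ≡ 3 (mod 8); new modulus lcm = 1672.
    Write x = 102 + 209·t and substitute into x ≡ 3 (mod 8): 209·t ≡ 3 − 102 = -99 (mod 8).
    Reduce coefficients mod 8: 1·t ≡ 5 (mod 8).
    So t ≡ 5 (mod 8).
    Then x = 102 + 209·5 = 1147, valid modulo lcm(209, 8) = 1672: x ≡ 1147 (mod 1672).
  Combine with x ≡ 4 (mod 7); new modulus lcm = 11704.
    Write x = 1147 + 1672·t and substitute into x ≡ 4 (mod 7): 1672·t ≡ 4 − 1147 = -1143 (mod 7).
    Reduce coefficients mod 7: 6·t ≡ 5 (mod 7).
    The inverse of 6 mod 7 is 6 (since 6·6 = 36 = 5·7 + 1), so t ≡ 6·5 = 30 ≡ 2 (mod 7).
    Then x = 1147 + 1672·2 = 4491, valid modulo lcm(1672, 7) = 11704: x ≡ 4491 (mod 11704).
Verify against each original: 4491 mod 11 = 3, 4491 mod 19 = 7, 4491 mod 8 = 3, 4491 mod 7 = 4.

x ≡ 4491 (mod 11704).


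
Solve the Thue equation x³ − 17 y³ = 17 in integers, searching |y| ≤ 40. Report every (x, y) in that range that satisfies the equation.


The equation is x³ - 17y³ = 17. For fixed y, x³ = 17·y³ + 17, so a solution requires the RHS to be a perfect cube.
Strategy: iterate y from -40 to 40, compute RHS = 17·y³ + 17, and check whether it is a (positive or negative) perfect cube.
Check small values of y:
  y = 0: RHS = 17 is not a perfect cube.
  y = 1: RHS = 34 is not a perfect cube.
  y = -1: RHS = 0 = (0)³ ⇒ x = 0 works.
  y = 2: RHS = 153 is not a perfect cube.
  y = -2: RHS = -119 is not a perfect cube.
  y = 3: RHS = 476 is not a perfect cube.
  y = -3: RHS = -442 is not a perfect cube.
Continuing the search up to |y| = 40 finds no further solutions beyond those listed.
Collected solutions: (0, -1).

Solutions (with |y| ≤ 40): (0, -1).


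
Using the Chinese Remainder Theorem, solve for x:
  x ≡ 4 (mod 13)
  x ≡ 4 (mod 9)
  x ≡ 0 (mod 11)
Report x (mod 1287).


Moduli 13, 9, 11 are pairwise coprime; by CRT there is a unique solution modulo M = 13 · 9 · 11 = 1287.
Solve pairwise, accumulating the modulus:
  Start with x ≡ 4 (mod 13).
  Combine with x ≡ 4 (mod 9): since gcd(13, 9) = 1, we get a unique residue mod 117.
    Write x = 4 + 13·t and substitute into x ≡ 4 (mod 9): 13·t ≡ 4 − 4 = 0 (mod 9).
    Reduce coefficients mod 9: 4·t ≡ 0 (mod 9).
    The inverse of 4 mod 9 is 7 (since 4·7 = 28 = 3·9 + 1), so t ≡ 7·0 = 0 ≡ 0 (mod 9).
    Then x = 4 + 13·0 = 4, valid modulo lcm(13, 9) = 117: x ≡ 4 (mod 117).
  Combine with x ≡ 0 (mod 11): since gcd(117, 11) = 1, we get a unique residue mod 1287.
    Write x = 4 + 117·t and substitute into x ≡ 0 (mod 11): 117·t ≡ 0 − 4 = -4 (mod 11).
    Reduce coefficients mod 11: 7·t ≡ 7 (mod 11).
    The inverse of 7 mod 11 is 8 (since 7·8 = 56 = 5·11 + 1), so t ≡ 8·7 = 56 ≡ 1 (mod 11).
    Then x = 4 + 117·1 = 121, valid modulo lcm(117, 11) = 1287: x ≡ 121 (mod 1287).
Verify: 121 mod 13 = 4 ✓, 121 mod 9 = 4 ✓, 121 mod 11 = 0 ✓.

x ≡ 121 (mod 1287).


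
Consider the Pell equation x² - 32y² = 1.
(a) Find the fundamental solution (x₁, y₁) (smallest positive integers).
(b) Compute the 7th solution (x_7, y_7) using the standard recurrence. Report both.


Step 1: Find the fundamental solution (x₁, y₁) of x² - 32y² = 1.
  Expand √32 as a continued fraction. a₀ = ⌊√32⌋ = 5; iterate m_{k+1} = d_k·a_k − m_k, d_{k+1} = (32 − m_{k+1}²)/d_k, a_{k+1} = ⌊(a₀ + m_{k+1})/d_{k+1}⌋ (starting m₀ = 0, d₀ = 1), with convergents p_k = a_k·p_{k-1} + p_{k-2}, q_k = a_k·q_{k-1} + q_{k-2} (p₋₁ = 1, q₋₁ = 0):
  k = 0: a₀ = 5; p₀/q₀ = 5/1; p₀² − 32·q₀² = 25 − 32 = -7.
  k = 1: m = 5, d = 7, a = ⌊(5 + 5)/7⌋ = 1; p/q = (1·5 + 1)/(1·1 + 0) = 6/1; p² − 32·q² = 36 − 32 = 4.
  k = 2: m = 2, d = 4, a = ⌊(5 + 2)/4⌋ = 1; p/q = (1·6 + 5)/(1·1 + 1) = 11/2; p² − 32·q² = 121 − 128 = -7.
  k = 3: m = 2, d = 7, a = ⌊(5 + 2)/7⌋ = 1; p/q = (1·11 + 6)/(1·2 + 1) = 17/3; p² − 32·q² = 289 − 288 = 1.
  The first convergent with p² − 32·q² = 1 gives the fundamental solution (x₁, y₁) = (17, 3).
Step 2: Apply the recurrence (x_{n+1}, y_{n+1}) = (x₁x_n + 32y₁y_n, x₁y_n + y₁x_n) repeatedly.
  From (x_1, y_1) = (17, 3): x_2 = 17·17 + 32·3·3 = 577; y_2 = 17·3 + 3·17 = 102.
  From (x_2, y_2) = (577, 102): x_3 = 17·577 + 32·3·102 = 19601; y_3 = 17·102 + 3·577 = 3465.
  From (x_3, y_3) = (19601, 3465): x_4 = 17·19601 + 32·3·3465 = 665857; y_4 = 17·3465 + 3·19601 = 117708.
  From (x_4, y_4) = (665857, 117708): x_5 = 17·665857 + 32·3·117708 = 22619537; y_5 = 17·117708 + 3·665857 = 3998607.
  From (x_5, y_5) = (22619537, 3998607): x_6 = 17·22619537 + 32·3·3998607 = 768398401; y_6 = 17·3998607 + 3·22619537 = 135834930.
  From (x_6, y_6) = (768398401, 135834930): x_7 = 17·768398401 + 32·3·135834930 = 26102926097; y_7 = 17·135834930 + 3·768398401 = 4614389013.
Step 3: Verify x_7² - 32·y_7² = 681362750825443653409 - 681362750825443653408 = 1 (should be 1). ✓

(x_1, y_1) = (17, 3); (x_7, y_7) = (26102926097, 4614389013).


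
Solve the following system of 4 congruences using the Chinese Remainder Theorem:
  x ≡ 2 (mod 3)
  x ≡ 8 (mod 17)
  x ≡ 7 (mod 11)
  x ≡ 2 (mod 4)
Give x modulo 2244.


Product of moduli M = 3 · 17 · 11 · 4 = 2244.
Merge one congruence at a time:
  Start: x ≡ 2 (mod 3).
  Combine with x ≡ 8 (mod 17); new modulus lcm = 51.
    Write x = 2 + 3·t and substitute into x ≡ 8 (mod 17): 3·t ≡ 8 − 2 = 6 (mod 17).
    The inverse of 3 mod 17 is 6 (since 3·6 = 18 = 1·17 + 1), so t ≡ 6·6 = 36 ≡ 2 (mod 17).
    Then x = 2 + 3·2 = 8, valid modulo lcm(3, 17) = 51: x ≡ 8 (mod 51).
  Combine with x ≡ 7 (mod 11); new modulus lcm = 561.
    Write x = 8 + 51·t and substitute into x ≡ 7 (mod 11): 51·t ≡ 7 − 8 = -1 (mod 11).
    Reduce coefficients mod 11: 7·t ≡ 10 (mod 11).
    The inverse of 7 mod 11 is 8 (since 7·8 = 56 = 5·11 + 1), so t ≡ 8·10 = 80 ≡ 3 (mod 11).
    Then x = 8 + 51·3 = 161, valid modulo lcm(51, 11) = 561: x ≡ 161 (mod 561).
  Combine with x ≡ 2 (mod 4); new modulus lcm = 2244.
    Write x = 161 + 561·t and substitute into x ≡ 2 (mod 4): 561·t ≡ 2 − 161 = -159 (mod 4).
    Reduce coefficients mod 4: 1·t ≡ 1 (mod 4).
    So t ≡ 1 (mod 4).
    Then x = 161 + 561·1 = 722, valid modulo lcm(561, 4) = 2244: x ≡ 722 (mod 2244).
Verify against each original: 722 mod 3 = 2, 722 mod 17 = 8, 722 mod 11 = 7, 722 mod 4 = 2.

x ≡ 722 (mod 2244).


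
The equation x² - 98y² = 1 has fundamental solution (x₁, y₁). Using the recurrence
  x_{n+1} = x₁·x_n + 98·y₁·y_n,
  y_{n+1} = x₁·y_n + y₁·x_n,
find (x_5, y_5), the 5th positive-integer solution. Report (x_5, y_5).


Step 1: Find the fundamental solution (x₁, y₁) of x² - 98y² = 1.
  Expand √98 as a continued fraction. a₀ = ⌊√98⌋ = 9; iterate m_{k+1} = d_k·a_k − m_k, d_{k+1} = (98 − m_{k+1}²)/d_k, a_{k+1} = ⌊(a₀ + m_{k+1})/d_{k+1}⌋ (starting m₀ = 0, d₀ = 1), with convergents p_k = a_k·p_{k-1} + p_{k-2}, q_k = a_k·q_{k-1} + q_{k-2} (p₋₁ = 1, q₋₁ = 0):
  k = 0: a₀ = 9; p₀/q₀ = 9/1; p₀² − 98·q₀² = 81 − 98 = -17.
  k = 1: m = 9, d = 17, a = ⌊(9 + 9)/17⌋ = 1; p/q = (1·9 + 1)/(1·1 + 0) = 10/1; p² − 98·q² = 100 − 98 = 2.
  k = 2: m = 8, d = 2, a = ⌊(9 + 8)/2⌋ = 8; p/q = (8·10 + 9)/(8·1 + 1) = 89/9; p² − 98·q² = 7921 − 7938 = -17.
  k = 3: m = 8, d = 17, a = ⌊(9 + 8)/17⌋ = 1; p/q = (1·89 + 10)/(1·9 + 1) = 99/10; p² − 98·q² = 9801 − 9800 = 1.
  The first convergent with p² − 98·q² = 1 gives the fundamental solution (x₁, y₁) = (99, 10).
Step 2: Apply the recurrence (x_{n+1}, y_{n+1}) = (x₁x_n + 98y₁y_n, x₁y_n + y₁x_n) repeatedly.
  From (x_1, y_1) = (99, 10): x_2 = 99·99 + 98·10·10 = 19601; y_2 = 99·10 + 10·99 = 1980.
  From (x_2, y_2) = (19601, 1980): x_3 = 99·19601 + 98·10·1980 = 3880899; y_3 = 99·1980 + 10·19601 = 392030.
  From (x_3, y_3) = (3880899, 392030): x_4 = 99·3880899 + 98·10·392030 = 768398401; y_4 = 99·392030 + 10·3880899 = 77619960.
  From (x_4, y_4) = (768398401, 77619960): x_5 = 99·768398401 + 98·10·77619960 = 152139002499; y_5 = 99·77619960 + 10·768398401 = 15368360050.
Step 3: Verify x_5² - 98·y_5² = 23146276081390728245001 - 23146276081390728245000 = 1 (should be 1). ✓

(x_1, y_1) = (99, 10); (x_5, y_5) = (152139002499, 15368360050).


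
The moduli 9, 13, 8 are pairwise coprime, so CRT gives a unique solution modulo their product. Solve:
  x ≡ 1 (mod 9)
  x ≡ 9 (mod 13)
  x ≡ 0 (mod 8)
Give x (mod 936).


Moduli 9, 13, 8 are pairwise coprime; by CRT there is a unique solution modulo M = 9 · 13 · 8 = 936.
Solve pairwise, accumulating the modulus:
  Start with x ≡ 1 (mod 9).
  Combine with x ≡ 9 (mod 13): since gcd(9, 13) = 1, we get a unique residue mod 117.
    Write x = 1 + 9·t and substitute into x ≡ 9 (mod 13): 9·t ≡ 9 − 1 = 8 (mod 13).
    The inverse of 9 mod 13 is 3 (since 9·3 = 27 = 2·13 + 1), so t ≡ 3·8 = 24 ≡ 11 (mod 13).
    Then x = 1 + 9·11 = 100, valid modulo lcm(9, 13) = 117: x ≡ 100 (mod 117).
  Combine with x ≡ 0 (mod 8): since gcd(117, 8) = 1, we get a unique residue mod 936.
    Write x = 100 + 117·t and substitute into x ≡ 0 (mod 8): 117·t ≡ 0 − 100 = -100 (mod 8).
    Reduce coefficients mod 8: 5·t ≡ 4 (mod 8).
    The inverse of 5 mod 8 is 5 (since 5·5 = 25 = 3·8 + 1), so t ≡ 5·4 = 20 ≡ 4 (mod 8).
    Then x = 100 + 117·4 = 568, valid modulo lcm(117, 8) = 936: x ≡ 568 (mod 936).
Verify: 568 mod 9 = 1 ✓, 568 mod 13 = 9 ✓, 568 mod 8 = 0 ✓.

x ≡ 568 (mod 936).


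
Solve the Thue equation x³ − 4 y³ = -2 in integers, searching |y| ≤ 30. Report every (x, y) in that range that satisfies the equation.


The equation is x³ - 4y³ = -2. For fixed y, x³ = 4·y³ − 2, so a solution requires the RHS to be a perfect cube.
Strategy: iterate y from -30 to 30, compute RHS = 4·y³ − 2, and check whether it is a (positive or negative) perfect cube.
Check small values of y:
  y = 0: RHS = -2 is not a perfect cube.
  y = 1: RHS = 2 is not a perfect cube.
  y = -1: RHS = -6 is not a perfect cube.
  y = 2: RHS = 30 is not a perfect cube.
  y = -2: RHS = -34 is not a perfect cube.
  y = 3: RHS = 106 is not a perfect cube.
  y = -3: RHS = -110 is not a perfect cube.
Continuing the search up to |y| = 30 finds no solutions either.
No (x, y) in the scanned range satisfies the equation.

No integer solutions with |y| ≤ 30.


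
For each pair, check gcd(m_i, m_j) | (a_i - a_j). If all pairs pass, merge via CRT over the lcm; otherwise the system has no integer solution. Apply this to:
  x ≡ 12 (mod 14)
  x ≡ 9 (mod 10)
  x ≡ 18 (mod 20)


Moduli 14, 10, 20 are not pairwise coprime, so CRT works modulo lcm(m_i) when all pairwise compatibility conditions hold.
Pairwise compatibility: gcd(m_i, m_j) must divide a_i - a_j for every pair.
Merge one congruence at a time:
  Start: x ≡ 12 (mod 14).
  Combine with x ≡ 9 (mod 10): gcd(14, 10) = 2, and 9 - 12 = -3 is NOT divisible by 2.
    ⇒ system is inconsistent (no integer solution).

No solution (the system is inconsistent).


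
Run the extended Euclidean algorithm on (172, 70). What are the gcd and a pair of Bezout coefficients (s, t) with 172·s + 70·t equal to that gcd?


Euclidean algorithm on (172, 70) — divide until remainder is 0:
  172 = 2 · 70 + 32
  70 = 2 · 32 + 6
  32 = 5 · 6 + 2
  6 = 3 · 2 + 0
gcd(172, 70) = 2.
Track Bezout coefficients alongside the remainders: start with r₀ = 172 = a·1 + b·0 (s = 1, t = 0) and r₁ = 70 = a·0 + b·1 (s = 0, t = 1); each new remainder r_{k+1} = r_{k-1} − q_k·r_k inherits s_{k+1} = s_{k-1} − q_k·s_k, t_{k+1} = t_{k-1} − q_k·t_k, so r_k = a·s_k + b·t_k at every step:
  q = 2: r = 32, s = 1 − 2·0 = 1, t = 0 − 2·1 = -2  (check: 172·1 + 70·(-2) = 32)
  q = 2: r = 6, s = 0 − 2·1 = -2, t = 1 − 2·(-2) = 5  (check: 172·(-2) + 70·5 = 6)
  q = 5: r = 2, s = 1 − 5·(-2) = 11, t = -2 − 5·5 = -27  (check: 172·11 + 70·(-27) = 2)
The row with r = 2 (the gcd) gives the Bezout coefficients s = 11, t = -27.
Result: 172 · (11) + 70 · (-27) = 2.

gcd(172, 70) = 2; s = 11, t = -27 (check: 172·11 + 70·(-27) = 2).


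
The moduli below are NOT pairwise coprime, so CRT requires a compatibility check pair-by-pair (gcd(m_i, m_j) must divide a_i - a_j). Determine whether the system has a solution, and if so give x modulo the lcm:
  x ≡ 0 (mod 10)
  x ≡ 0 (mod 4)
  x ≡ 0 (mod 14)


Moduli 10, 4, 14 are not pairwise coprime, so CRT works modulo lcm(m_i) when all pairwise compatibility conditions hold.
Pairwise compatibility: gcd(m_i, m_j) must divide a_i - a_j for every pair.
Merge one congruence at a time:
  Start: x ≡ 0 (mod 10).
  Combine with x ≡ 0 (mod 4): gcd(10, 4) = 2; 0 - 0 = 0, which IS divisible by 2, so compatible.
    Write x = 0 + 10·t and substitute into x ≡ 0 (mod 4): 10·t ≡ 0 − 0 = 0 (mod 4).
    Divide the congruence (and modulus) by g = 2: 5·t ≡ 0 (mod 2).
    Reduce coefficients mod 2: 1·t ≡ 0 (mod 2).
    So t ≡ 0 (mod 2).
    Then x = 0 + 10·0 = 0, valid modulo lcm(10, 4) = 20: x ≡ 0 (mod 20).
  Combine with x ≡ 0 (mod 14): gcd(20, 14) = 2; 0 - 0 = 0, which IS divisible by 2, so compatible.
    Write x = 0 + 20·t and substitute into x ≡ 0 (mod 14): 20·t ≡ 0 − 0 = 0 (mod 14).
    Divide the congruence (and modulus) by g = 2: 10·t ≡ 0 (mod 7).
    Reduce coefficients mod 7: 3·t ≡ 0 (mod 7).
    The inverse of 3 mod 7 is 5 (since 3·5 = 15 = 2·7 + 1), so t ≡ 5·0 = 0 ≡ 0 (mod 7).
    Then x = 0 + 20·0 = 0, valid modulo lcm(20, 14) = 140: x ≡ 0 (mod 140).
Verify: 0 mod 10 = 0, 0 mod 4 = 0, 0 mod 14 = 0.

x ≡ 0 (mod 140).
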